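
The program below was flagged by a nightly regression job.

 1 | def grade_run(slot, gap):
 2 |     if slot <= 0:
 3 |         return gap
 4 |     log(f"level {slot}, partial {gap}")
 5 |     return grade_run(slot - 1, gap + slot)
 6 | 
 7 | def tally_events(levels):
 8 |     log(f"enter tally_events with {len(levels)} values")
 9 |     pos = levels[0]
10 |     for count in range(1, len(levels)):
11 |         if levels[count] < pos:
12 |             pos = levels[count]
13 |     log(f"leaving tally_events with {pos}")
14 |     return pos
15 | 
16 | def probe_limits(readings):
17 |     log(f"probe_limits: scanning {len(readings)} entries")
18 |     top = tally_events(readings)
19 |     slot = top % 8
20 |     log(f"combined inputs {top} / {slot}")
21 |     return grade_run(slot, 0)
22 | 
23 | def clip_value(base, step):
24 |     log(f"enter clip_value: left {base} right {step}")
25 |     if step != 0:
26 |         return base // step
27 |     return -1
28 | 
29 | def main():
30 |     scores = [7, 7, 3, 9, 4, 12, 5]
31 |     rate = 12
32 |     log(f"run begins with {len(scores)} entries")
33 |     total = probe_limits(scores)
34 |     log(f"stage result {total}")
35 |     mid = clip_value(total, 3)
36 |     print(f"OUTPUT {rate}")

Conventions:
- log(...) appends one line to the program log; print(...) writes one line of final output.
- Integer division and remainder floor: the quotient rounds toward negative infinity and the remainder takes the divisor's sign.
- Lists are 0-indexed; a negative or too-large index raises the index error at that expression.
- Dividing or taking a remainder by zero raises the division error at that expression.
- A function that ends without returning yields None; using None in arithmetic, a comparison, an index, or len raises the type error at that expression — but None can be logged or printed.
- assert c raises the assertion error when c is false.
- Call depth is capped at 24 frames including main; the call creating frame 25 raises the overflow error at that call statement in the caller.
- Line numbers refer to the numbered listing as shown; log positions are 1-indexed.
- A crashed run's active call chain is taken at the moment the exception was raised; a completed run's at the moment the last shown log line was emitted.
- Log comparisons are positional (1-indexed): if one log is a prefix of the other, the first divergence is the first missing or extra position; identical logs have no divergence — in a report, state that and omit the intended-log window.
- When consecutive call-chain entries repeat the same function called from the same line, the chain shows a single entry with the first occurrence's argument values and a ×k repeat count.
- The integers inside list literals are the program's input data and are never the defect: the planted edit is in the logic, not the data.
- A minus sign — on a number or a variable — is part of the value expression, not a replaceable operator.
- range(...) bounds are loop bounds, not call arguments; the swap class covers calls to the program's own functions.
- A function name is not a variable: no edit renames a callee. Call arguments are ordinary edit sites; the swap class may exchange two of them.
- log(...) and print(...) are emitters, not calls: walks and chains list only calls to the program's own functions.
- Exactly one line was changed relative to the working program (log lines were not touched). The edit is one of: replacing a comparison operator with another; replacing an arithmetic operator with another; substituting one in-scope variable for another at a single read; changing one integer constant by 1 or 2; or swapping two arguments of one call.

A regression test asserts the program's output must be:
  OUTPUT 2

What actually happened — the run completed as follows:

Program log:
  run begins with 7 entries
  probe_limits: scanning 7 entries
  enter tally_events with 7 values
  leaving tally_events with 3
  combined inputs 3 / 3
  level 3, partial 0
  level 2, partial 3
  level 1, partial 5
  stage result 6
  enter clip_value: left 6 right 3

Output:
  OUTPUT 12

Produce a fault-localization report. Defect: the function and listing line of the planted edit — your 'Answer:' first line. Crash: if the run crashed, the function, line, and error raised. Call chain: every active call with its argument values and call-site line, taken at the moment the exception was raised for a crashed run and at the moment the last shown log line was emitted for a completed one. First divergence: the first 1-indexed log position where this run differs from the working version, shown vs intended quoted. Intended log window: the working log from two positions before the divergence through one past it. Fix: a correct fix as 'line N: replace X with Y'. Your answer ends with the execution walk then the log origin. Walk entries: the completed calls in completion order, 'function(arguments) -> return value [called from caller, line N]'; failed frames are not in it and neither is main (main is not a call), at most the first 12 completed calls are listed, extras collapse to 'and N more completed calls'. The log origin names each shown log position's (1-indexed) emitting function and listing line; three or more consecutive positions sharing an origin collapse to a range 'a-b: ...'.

Answer: the defect is in main at line 36.
The tell: Log streams are identical — the defect surfaces only in the printed output.
Call chain: main -> clip_value(6, 3) (called at line 35).
First divergence: none (the log streams are identical).
Execution walk:
  tally_events([7, 7, 3, 9, 4, 12, 5]) -> 3  [called from probe_limits, line 18]
  grade_run(0, 6) -> 6  [called from grade_run, line 5]
  grade_run(1, 5) -> 6  [called from grade_run, line 5]
  grade_run(2, 3) -> 6  [called from grade_run, line 5]
  grade_run(3, 0) -> 6  [called from probe_limits, line 21]
  probe_limits([7, 7, 3, 9, 4, 12, 5]) -> 6  [called from main, line 33]
  clip_value(6, 3) -> 2  [called from main, line 35]
Log line origins:
  1: logged in main at line 32
  2: logged in probe_limits at line 17
  3: logged in tally_events at line 8
  4: logged in tally_events at line 13
  5: logged in probe_limits at line 20
  6-8: logged in grade_run at line 4
  9: logged in main at line 34
  10: logged in clip_value at line 24
A correct fix: line 36: replace `rate` with `mid`.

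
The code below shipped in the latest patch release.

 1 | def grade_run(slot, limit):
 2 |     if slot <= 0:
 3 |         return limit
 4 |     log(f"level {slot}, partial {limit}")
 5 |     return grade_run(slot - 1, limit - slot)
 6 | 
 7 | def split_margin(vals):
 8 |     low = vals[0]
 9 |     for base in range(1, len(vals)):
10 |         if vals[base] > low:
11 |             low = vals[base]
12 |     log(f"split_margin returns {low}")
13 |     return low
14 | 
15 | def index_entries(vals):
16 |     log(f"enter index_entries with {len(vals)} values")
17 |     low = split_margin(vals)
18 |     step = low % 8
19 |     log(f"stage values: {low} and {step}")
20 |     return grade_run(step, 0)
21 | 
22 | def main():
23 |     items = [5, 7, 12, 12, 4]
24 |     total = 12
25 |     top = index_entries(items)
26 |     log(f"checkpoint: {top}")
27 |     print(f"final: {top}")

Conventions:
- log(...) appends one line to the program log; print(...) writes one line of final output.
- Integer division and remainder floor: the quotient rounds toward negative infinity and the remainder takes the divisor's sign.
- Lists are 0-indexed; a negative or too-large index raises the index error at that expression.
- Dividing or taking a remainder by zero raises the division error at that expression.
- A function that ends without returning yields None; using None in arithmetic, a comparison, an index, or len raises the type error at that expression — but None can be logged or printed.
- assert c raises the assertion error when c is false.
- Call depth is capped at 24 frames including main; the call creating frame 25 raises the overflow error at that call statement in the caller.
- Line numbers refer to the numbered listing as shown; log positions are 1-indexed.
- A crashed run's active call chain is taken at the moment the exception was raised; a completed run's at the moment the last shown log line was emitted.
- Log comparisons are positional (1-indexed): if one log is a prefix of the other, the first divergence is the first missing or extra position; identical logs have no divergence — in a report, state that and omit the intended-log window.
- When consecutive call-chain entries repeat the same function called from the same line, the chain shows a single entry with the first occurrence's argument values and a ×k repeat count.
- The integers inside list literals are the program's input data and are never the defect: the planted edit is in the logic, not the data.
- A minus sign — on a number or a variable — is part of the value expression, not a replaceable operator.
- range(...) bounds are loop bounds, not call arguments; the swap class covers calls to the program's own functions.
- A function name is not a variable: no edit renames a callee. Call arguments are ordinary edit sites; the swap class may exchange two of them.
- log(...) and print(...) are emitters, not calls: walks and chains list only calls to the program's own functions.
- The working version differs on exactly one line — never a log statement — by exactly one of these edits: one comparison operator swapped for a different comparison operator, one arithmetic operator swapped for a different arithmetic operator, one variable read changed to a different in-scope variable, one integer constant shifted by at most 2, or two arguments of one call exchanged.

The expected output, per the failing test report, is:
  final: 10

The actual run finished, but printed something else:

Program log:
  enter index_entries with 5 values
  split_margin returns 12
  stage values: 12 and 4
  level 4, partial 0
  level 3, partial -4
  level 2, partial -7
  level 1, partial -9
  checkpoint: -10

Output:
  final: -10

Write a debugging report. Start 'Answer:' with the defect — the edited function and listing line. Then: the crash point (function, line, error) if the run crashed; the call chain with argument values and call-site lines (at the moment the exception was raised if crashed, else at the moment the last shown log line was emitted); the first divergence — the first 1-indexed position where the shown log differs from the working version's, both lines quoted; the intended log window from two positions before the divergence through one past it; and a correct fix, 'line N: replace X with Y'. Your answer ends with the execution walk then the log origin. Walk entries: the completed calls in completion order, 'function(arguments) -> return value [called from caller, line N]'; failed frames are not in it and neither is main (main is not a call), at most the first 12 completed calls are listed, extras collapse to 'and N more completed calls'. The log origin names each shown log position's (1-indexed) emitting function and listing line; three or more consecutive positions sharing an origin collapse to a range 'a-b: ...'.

Answer: the defect is in grade_run at line 5.
The tell: Position 5 is the first bad log line: 'level 3, partial -4' should read 'level 3, partial 4'.
Call chain: main.
First divergence: position 5; shown 'level 3, partial -4' vs intended 'level 3, partial 4'.
Intended log window:
  3: stage values: 12 and 4
  4: level 4, partial 0
  5: level 3, partial 4
  6: level 2, partial 7
Execution walk:
  split_margin([5, 7, 12, 12, 4]) -> 12  [called from index_entries, line 17]
  grade_run(0, -10) -> -10  [called from grade_run, line 5]
  grade_run(1, -9) -> -10  [called from grade_run, line 5]
  grade_run(2, -7) -> -10  [called from grade_run, line 5]
  grade_run(3, -4) -> -10  [called from grade_run, line 5]
  grade_run(4, 0) -> -10  [called from index_entries, line 20]
  index_entries([5, 7, 12, 12, 4]) -> -10  [called from main, line 25]
Log line origins:
  1: emitted by index_entries (line 16)
  2: emitted by split_margin (line 12)
  3: emitted by index_entries (line 19)
  4-7: emitted by grade_run (line 4)
  8: emitted by main (line 26)
A correct fix: line 5: replace `limit - slot` with `limit + slot`.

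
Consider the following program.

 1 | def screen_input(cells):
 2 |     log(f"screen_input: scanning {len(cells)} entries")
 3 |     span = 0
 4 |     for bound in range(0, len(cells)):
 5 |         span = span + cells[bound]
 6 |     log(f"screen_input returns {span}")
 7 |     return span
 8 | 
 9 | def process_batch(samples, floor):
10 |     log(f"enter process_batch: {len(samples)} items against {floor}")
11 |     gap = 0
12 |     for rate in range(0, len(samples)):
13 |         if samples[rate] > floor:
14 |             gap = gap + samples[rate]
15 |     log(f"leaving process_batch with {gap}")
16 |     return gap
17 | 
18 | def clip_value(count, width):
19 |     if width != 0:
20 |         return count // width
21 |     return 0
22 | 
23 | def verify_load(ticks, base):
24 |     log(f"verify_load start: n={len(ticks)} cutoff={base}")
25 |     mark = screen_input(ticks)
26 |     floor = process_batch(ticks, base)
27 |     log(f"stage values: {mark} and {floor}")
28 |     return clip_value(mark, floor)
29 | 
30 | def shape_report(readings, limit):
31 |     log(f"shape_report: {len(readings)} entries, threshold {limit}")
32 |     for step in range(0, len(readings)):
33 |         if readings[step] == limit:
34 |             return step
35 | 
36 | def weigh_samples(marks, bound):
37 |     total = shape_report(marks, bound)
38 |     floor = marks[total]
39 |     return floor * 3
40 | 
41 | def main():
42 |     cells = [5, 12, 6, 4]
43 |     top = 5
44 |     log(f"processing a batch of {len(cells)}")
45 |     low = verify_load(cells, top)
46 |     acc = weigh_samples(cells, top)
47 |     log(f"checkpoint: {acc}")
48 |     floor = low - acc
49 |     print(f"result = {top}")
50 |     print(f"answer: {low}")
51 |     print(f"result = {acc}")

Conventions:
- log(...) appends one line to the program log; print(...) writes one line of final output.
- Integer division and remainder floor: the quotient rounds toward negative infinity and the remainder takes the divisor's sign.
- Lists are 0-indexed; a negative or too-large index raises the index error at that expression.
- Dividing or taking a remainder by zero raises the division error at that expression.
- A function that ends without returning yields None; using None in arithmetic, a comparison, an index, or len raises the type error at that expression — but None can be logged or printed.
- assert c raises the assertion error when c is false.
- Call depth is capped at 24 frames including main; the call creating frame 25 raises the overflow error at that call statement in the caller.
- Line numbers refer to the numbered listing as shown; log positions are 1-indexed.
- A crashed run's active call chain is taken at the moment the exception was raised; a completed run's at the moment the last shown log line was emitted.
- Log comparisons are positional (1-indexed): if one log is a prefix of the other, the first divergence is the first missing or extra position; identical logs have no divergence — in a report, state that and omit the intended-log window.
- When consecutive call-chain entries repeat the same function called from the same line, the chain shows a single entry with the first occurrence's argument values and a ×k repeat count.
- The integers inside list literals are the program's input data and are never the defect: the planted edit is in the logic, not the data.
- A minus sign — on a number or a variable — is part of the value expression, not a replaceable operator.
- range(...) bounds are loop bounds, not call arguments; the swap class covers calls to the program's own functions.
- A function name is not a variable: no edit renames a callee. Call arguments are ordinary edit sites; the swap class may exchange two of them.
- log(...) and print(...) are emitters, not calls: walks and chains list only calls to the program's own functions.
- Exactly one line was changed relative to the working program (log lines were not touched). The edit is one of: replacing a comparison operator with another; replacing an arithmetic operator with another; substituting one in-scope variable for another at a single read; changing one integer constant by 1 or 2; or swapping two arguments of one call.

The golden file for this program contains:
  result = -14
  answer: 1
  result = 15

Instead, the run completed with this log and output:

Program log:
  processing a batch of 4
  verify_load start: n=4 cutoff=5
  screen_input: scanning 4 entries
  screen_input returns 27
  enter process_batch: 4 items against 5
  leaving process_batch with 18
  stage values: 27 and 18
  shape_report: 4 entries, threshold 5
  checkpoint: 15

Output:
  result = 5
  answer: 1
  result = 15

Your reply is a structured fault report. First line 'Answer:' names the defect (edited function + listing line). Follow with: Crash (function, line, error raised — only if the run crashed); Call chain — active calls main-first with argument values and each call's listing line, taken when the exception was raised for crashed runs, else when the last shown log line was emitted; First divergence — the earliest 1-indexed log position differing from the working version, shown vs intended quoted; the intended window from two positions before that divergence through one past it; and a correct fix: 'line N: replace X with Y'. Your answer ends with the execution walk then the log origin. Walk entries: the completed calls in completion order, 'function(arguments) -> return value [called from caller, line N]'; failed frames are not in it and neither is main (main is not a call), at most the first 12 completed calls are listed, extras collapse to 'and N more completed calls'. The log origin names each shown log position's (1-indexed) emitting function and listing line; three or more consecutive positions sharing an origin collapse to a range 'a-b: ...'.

Answer: the defect is in main at line 49.
Core observation: No log line changed; the fault shows up purely in the output.
Call chain: main.
First divergence: there is none — every log position agrees.
Execution walk:
  screen_input([5, 12, 6, 4]) -> 27  [called from verify_load, line 25]
  process_batch([5, 12, 6, 4], 5) -> 18  [called from verify_load, line 26]
  clip_value(27, 18) -> 1  [called from verify_load, line 28]
  verify_load([5, 12, 6, 4], 5) -> 1  [called from main, line 45]
  shape_report([5, 12, 6, 4], 5) -> 0  [called from weigh_samples, line 37]
  weigh_samples([5, 12, 6, 4], 5) -> 15  [called from main, line 46]
Log origins:
  1: emitted by main (line 44)
  2: emitted by verify_load (line 24)
  3: emitted by screen_input (line 2)
  4: emitted by screen_input (line 6)
  5: emitted by process_batch (line 10)
  6: emitted by process_batch (line 15)
  7: emitted by verify_load (line 27)
  8: emitted by shape_report (line 31)
  9: emitted by main (line 47)
A correct fix: line 49: replace `top` with `floor`.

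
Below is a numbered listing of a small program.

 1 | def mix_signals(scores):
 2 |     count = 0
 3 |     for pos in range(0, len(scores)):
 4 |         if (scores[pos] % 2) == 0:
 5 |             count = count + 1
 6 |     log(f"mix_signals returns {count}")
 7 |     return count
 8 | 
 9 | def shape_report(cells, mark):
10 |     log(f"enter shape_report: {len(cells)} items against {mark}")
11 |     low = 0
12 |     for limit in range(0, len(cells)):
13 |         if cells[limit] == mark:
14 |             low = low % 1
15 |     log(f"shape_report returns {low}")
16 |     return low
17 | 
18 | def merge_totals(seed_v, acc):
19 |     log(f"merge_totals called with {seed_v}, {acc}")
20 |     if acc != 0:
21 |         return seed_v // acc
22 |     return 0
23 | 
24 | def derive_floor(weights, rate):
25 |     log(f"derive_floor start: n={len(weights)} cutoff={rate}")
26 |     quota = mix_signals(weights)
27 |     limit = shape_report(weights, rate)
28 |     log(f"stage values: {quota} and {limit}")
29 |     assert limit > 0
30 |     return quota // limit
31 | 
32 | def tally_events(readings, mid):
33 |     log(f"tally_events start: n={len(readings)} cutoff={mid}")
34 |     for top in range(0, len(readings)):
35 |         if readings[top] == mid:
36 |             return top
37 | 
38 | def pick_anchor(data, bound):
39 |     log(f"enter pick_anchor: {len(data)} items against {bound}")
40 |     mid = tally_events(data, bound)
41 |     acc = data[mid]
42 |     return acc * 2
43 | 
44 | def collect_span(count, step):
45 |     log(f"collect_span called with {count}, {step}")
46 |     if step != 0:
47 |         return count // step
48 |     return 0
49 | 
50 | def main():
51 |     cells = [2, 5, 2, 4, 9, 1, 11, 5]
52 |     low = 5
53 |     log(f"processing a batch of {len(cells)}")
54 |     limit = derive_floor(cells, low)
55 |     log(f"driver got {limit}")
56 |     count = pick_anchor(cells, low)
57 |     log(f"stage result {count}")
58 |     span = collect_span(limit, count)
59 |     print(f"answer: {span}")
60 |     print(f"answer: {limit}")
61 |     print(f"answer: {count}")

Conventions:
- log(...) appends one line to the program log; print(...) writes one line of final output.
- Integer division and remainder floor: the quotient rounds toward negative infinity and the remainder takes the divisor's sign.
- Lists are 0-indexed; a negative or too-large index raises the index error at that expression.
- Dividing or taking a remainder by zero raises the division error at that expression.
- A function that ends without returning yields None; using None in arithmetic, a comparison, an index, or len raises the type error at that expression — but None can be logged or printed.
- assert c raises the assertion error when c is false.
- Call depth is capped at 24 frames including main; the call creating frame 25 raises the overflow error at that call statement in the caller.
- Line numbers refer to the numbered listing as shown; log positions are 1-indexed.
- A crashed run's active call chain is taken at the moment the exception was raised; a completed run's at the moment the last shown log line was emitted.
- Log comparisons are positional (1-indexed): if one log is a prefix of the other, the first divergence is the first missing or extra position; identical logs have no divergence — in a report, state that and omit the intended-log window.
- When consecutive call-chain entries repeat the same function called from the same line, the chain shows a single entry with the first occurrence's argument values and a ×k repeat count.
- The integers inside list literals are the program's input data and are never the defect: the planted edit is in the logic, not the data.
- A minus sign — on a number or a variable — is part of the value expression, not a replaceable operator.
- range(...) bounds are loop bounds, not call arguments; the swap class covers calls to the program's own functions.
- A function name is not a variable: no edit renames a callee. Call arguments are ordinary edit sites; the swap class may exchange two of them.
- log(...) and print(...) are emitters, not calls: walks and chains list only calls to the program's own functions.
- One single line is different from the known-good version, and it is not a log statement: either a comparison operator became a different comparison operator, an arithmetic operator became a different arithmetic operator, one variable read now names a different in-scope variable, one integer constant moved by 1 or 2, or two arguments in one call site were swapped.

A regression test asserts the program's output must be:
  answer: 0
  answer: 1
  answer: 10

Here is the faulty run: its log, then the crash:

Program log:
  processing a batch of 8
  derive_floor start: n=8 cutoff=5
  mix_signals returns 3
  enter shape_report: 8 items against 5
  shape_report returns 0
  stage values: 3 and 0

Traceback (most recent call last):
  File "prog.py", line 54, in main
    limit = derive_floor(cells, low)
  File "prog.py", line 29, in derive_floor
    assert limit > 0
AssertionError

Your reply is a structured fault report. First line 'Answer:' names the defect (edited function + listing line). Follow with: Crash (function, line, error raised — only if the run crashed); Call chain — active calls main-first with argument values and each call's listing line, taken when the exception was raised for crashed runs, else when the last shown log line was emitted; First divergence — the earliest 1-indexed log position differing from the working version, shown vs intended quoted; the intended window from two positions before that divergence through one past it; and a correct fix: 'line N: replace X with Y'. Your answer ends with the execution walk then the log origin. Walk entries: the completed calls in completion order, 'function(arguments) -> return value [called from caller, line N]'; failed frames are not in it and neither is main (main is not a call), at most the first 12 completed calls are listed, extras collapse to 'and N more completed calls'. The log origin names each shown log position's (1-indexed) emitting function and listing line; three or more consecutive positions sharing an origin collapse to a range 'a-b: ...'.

Answer: the defect is in shape_report at line 14.
Key fact: Everything matches until log position 5, which reads 'shape_report returns 0' in place of 'shape_report returns 2'.
Crash: derive_floor, line 29, AssertionError.
Call chain: main -> derive_floor([2, 5, 2, 4, 9, 1, 11, 5], 5) (called at line 54).
First divergence: position 5; shown 'shape_report returns 0' vs intended 'shape_report returns 2'.
Intended log window:
  3: mix_signals returns 3
  4: enter shape_report: 8 items against 5
  5: shape_report returns 2
  6: stage values: 3 and 2
Execution walk:
  mix_signals([2, 5, 2, 4, 9, 1, 11, 5]) -> 3  [called from derive_floor, line 26]
  shape_report([2, 5, 2, 4, 9, 1, 11, 5], 5) -> 0  [called from derive_floor, line 27]
Log origins:
  1: logged in main at line 53
  2: logged in derive_floor at line 25
  3: logged in mix_signals at line 6
  4: logged in shape_report at line 10
  5: logged in shape_report at line 15
  6: logged in derive_floor at line 28
A correct fix: line 14: replace `%` with `+`.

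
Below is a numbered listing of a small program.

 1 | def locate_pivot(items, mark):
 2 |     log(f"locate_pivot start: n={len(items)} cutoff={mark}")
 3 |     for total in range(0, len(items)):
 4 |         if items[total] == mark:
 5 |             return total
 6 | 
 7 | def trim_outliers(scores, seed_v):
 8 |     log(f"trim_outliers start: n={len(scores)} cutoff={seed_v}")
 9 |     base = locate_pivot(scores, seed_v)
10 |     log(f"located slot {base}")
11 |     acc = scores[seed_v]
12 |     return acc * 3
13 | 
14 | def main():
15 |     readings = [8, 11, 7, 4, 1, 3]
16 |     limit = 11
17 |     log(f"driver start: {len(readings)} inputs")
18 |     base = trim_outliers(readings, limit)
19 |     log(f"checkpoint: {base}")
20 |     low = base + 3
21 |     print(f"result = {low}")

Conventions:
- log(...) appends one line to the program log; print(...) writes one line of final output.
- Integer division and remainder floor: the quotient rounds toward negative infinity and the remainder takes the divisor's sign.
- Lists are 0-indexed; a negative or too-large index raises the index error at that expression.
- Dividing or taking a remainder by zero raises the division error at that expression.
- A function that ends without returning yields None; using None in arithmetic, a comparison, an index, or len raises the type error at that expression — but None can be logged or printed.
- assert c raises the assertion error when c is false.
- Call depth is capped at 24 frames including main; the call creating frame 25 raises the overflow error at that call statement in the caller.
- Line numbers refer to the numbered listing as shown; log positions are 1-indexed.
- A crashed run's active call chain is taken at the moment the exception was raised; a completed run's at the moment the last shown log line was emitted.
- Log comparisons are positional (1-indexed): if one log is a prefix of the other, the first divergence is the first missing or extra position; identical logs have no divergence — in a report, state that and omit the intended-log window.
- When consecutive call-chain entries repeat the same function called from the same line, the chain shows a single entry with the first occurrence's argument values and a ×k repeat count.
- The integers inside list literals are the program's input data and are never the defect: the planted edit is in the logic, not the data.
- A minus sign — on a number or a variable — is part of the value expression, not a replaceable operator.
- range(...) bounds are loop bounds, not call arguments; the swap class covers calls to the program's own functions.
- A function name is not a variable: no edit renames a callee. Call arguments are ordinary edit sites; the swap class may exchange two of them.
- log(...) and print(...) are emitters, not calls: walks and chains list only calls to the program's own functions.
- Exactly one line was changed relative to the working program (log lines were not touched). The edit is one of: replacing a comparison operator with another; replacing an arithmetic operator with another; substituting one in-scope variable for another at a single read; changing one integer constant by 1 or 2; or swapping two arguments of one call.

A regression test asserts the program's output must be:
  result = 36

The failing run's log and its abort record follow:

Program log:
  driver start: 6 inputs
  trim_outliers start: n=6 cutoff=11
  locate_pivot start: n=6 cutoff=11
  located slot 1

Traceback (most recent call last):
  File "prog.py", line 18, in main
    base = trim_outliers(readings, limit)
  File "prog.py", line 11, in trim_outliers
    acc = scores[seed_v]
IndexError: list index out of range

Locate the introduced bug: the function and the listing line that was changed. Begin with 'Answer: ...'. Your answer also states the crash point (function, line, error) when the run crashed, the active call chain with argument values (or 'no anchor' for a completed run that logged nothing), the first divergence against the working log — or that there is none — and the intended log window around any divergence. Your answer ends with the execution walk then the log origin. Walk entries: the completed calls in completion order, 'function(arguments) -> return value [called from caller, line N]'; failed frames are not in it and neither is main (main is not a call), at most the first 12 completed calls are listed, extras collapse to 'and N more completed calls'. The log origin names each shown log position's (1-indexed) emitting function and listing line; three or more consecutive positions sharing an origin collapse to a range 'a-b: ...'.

Answer: the defect is in trim_outliers at line 11.
The tell: A complete run would log 'checkpoint: 33' next, but this one stopped at 4 lines.
Crash: trim_outliers, line 11, IndexError.
Call chain: main -> trim_outliers([8, 11, 7, 4, 1, 3], 11) (called at line 18).
First divergence: position 5 — the faulty run's log ends after 4 lines; the working version continues with 'checkpoint: 33'.
Intended log window:
  3: locate_pivot start: n=6 cutoff=11
  4: located slot 1
  5: checkpoint: 33
Execution walk:
  locate_pivot([8, 11, 7, 4, 1, 3], 11) -> 1  [called from trim_outliers, line 9]
Log line origins:
  1 — main, line 17
  2 — trim_outliers, line 8
  3 — locate_pivot, line 2
  4 — trim_outliers, line 10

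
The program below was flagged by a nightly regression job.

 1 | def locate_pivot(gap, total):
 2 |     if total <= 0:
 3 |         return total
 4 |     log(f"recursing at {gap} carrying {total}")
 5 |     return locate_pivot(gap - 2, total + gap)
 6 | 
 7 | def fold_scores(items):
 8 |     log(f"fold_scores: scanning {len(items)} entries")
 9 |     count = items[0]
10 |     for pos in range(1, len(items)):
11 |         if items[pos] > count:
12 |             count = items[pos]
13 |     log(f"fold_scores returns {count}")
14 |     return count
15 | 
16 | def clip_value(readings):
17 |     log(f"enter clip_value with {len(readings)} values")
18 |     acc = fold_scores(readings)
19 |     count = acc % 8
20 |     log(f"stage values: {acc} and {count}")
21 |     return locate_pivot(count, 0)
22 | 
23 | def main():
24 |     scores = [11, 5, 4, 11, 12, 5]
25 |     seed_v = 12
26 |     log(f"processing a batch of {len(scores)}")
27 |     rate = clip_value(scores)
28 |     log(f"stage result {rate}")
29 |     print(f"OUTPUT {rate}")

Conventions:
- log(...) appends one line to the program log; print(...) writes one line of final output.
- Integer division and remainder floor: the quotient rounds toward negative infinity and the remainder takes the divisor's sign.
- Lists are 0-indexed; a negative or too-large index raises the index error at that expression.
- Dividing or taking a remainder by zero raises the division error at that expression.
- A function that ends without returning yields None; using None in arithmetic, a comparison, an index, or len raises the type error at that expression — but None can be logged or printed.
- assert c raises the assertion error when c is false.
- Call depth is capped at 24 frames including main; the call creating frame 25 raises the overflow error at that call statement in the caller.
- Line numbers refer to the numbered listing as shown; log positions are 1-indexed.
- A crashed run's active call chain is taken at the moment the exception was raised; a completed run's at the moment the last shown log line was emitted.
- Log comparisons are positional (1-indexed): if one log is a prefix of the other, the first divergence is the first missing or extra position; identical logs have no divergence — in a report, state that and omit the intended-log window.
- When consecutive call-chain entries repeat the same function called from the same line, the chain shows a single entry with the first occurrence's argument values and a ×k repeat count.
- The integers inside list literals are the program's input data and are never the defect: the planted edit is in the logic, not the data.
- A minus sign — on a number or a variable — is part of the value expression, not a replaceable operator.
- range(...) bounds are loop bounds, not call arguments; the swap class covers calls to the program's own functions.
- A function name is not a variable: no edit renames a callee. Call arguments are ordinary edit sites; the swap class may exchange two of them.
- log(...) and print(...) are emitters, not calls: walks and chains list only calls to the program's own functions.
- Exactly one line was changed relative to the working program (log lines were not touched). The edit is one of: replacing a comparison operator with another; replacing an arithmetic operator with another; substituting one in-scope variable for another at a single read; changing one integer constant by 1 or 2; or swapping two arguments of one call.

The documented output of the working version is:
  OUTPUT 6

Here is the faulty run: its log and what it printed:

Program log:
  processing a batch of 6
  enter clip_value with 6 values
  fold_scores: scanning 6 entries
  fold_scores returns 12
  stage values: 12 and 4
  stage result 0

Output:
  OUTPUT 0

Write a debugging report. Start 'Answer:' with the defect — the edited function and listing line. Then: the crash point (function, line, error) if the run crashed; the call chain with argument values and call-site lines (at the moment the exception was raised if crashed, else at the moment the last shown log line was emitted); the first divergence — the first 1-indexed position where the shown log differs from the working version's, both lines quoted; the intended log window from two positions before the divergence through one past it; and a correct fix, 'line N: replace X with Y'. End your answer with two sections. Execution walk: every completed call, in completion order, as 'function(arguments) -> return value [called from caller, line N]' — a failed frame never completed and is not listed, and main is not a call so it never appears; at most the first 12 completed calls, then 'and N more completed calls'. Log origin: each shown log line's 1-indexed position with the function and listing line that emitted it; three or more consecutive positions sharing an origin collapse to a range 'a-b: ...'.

Answer: the defect is in locate_pivot at line 2.
Core observation: At log position 6 the runs split — shown 'stage result 0', but the working version logs 'recursing at 4 carrying 0'.
Call chain: main.
First divergence: position 6 — shown 'stage result 0', intended 'recursing at 4 carrying 0'.
Intended log window:
  4: fold_scores returns 12
  5: stage values: 12 and 4
  6: recursing at 4 carrying 0
  7: recursing at 2 carrying 4
Execution walk:
  fold_scores([11, 5, 4, 11, 12, 5]) -> 12  [called from clip_value, line 18]
  locate_pivot(4, 0) -> 0  [called from clip_value, line 21]
  clip_value([11, 5, 4, 11, 12, 5]) -> 0  [called from main, line 27]
Log origin:
  1: from main, line 26
  2: from clip_value, line 17
  3: from fold_scores, line 8
  4: from fold_scores, line 13
  5: from clip_value, line 20
  6: from main, line 28
A correct fix: line 2: replace `total` with `gap`.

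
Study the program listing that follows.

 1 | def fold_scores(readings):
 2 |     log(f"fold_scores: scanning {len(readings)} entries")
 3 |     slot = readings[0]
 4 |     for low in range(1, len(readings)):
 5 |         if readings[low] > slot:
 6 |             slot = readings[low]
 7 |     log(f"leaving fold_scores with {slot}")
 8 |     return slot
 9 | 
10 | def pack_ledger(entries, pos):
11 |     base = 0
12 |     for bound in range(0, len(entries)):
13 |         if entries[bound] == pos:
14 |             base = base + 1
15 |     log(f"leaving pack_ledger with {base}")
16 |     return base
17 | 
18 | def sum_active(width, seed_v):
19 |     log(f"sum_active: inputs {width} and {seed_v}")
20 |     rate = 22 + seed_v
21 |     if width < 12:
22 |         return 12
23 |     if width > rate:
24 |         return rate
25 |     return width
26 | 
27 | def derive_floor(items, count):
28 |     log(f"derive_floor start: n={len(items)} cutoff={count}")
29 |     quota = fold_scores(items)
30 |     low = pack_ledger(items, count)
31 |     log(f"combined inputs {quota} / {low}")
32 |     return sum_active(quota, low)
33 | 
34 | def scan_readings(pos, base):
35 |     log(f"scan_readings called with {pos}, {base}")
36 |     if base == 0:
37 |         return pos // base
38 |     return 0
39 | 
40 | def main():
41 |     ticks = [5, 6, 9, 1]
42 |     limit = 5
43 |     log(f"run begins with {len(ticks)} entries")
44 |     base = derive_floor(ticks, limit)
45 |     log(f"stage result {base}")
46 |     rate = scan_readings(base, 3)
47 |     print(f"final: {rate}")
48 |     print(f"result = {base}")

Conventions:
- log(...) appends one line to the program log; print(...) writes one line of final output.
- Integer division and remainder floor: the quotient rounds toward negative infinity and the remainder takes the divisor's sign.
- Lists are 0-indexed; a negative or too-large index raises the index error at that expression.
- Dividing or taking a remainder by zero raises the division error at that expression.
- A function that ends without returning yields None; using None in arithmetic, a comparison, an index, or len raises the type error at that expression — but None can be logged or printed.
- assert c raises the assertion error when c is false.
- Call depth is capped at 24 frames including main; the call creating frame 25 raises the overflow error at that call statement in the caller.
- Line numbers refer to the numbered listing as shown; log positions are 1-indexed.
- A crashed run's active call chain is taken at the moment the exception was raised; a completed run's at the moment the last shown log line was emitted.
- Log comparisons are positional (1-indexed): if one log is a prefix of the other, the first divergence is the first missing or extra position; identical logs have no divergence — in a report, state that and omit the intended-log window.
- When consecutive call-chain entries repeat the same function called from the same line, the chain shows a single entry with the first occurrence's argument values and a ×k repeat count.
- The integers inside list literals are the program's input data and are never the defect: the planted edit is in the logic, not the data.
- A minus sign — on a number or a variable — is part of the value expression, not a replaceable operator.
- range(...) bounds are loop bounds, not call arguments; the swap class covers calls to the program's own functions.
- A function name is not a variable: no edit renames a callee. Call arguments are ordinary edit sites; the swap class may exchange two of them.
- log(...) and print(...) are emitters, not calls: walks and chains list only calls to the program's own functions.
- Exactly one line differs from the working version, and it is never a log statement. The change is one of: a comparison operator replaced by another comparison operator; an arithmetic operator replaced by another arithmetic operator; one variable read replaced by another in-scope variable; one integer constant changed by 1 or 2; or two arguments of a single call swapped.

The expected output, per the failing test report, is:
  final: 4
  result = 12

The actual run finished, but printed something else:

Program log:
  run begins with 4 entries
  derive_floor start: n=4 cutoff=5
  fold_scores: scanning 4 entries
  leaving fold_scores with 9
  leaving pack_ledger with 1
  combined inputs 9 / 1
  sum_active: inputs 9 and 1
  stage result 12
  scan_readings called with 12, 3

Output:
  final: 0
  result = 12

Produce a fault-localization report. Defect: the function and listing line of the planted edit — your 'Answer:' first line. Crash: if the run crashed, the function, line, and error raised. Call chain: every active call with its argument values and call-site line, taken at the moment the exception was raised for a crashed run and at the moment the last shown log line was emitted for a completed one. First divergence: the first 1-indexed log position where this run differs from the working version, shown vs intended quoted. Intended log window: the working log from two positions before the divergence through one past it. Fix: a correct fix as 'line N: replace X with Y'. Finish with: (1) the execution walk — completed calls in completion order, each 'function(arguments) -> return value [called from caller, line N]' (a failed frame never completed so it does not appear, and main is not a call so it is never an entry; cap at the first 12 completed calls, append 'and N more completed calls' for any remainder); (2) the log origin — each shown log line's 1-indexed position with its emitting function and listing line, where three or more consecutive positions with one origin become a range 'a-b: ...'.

Answer: the defect is in scan_readings at line 36.
Core observation: The logs agree in full; only the final output differs.
Call chain: main -> scan_readings(12, 3) (called at line 46).
First divergence: there is none — every log position agrees.
Execution walk:
  fold_scores([5, 6, 9, 1]) -> 9  [called from derive_floor, line 29]
  pack_ledger([5, 6, 9, 1], 5) -> 1  [called from derive_floor, line 30]
  sum_active(9, 1) -> 12  [called from derive_floor, line 32]
  derive_floor([5, 6, 9, 1], 5) -> 12  [called from main, line 44]
  scan_readings(12, 3) -> 0  [called from main, line 46]
Log origins:
  1: logged in main at line 43
  2: logged in derive_floor at line 28
  3: logged in fold_scores at line 2
  4: logged in fold_scores at line 7
  5: logged in pack_ledger at line 15
  6: logged in derive_floor at line 31
  7: logged in sum_active at line 19
  8: logged in main at line 45
  9: logged in scan_readings at line 35
A correct fix: line 36: replace `==` with `!=`.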